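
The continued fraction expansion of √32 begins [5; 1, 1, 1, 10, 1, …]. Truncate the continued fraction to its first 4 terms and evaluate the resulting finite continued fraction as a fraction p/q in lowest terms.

Collapse the nested fraction from the inside out:
Start with 1.
1 + 1/(1/1) = 1 + 1/1 = 2/1
1 + 1/(2/1) = 1 + 1/2 = 3/2
5 + 1/(3/2) = 5 + 2/3 = 17/3

17/3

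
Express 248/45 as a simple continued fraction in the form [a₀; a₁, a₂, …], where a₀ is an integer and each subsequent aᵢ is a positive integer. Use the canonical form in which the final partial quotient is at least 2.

[5; 1, 1, 22]

248 ÷ 45 → quotient 5, remainder 23
45 ÷ 23 → quotient 1, remainder 22
23 ÷ 22 → quotient 1, remainder 1
22 ÷ 1 → quotient 22, remainder 0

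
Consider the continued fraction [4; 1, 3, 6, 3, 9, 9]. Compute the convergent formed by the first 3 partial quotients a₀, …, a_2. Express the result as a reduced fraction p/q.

19/4

Use the convergent recurrence hₖ = aₖ·hₖ₋₁ + hₖ₋₂ (and likewise for the denominators kₖ):
a_0 = 4: 4/1
a_1 = 1: 5/1
a_2 = 3: 19/4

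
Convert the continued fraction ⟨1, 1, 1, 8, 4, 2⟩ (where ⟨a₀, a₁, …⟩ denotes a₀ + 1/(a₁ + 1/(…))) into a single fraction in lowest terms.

240/157

Start with 2.
4 + 1/(2/1) = 4 + 1/2 = 9/2
8 + 1/(9/2) = 8 + 2/9 = 74/9
1 + 1/(74/9) = 1 + 9/74 = 83/74
1 + 1/(83/74) = 1 + 74/83 = 157/83
1 + 1/(157/83) = 1 + 83/157 = 240/157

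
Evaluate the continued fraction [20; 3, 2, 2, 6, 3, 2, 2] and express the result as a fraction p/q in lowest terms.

Start with 2.
2 + 1/(2/1) = 2 + 1/2 = 5/2
3 + 1/(5/2) = 3 + 2/5 = 17/5
6 + 1/(17/5) = 6 + 5/17 = 107/17
2 + 1/(107/17) = 2 + 17/107 = 231/107
2 + 1/(231/107) = 2 + 107/231 = 569/231
3 + 1/(569/231) = 3 + 231/569 = 1938/569
20 + 1/(1938/569) = 20 + 569/1938 = 39329/1938

39329/1938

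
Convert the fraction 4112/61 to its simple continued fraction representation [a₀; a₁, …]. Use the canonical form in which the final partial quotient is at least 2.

⌊4112/61⌋ = 67, remainder 25
⌊61/25⌋ = 2, remainder 11
⌊25/11⌋ = 2, remainder 3
⌊11/3⌋ = 3, remainder 2
⌊3/2⌋ = 1, remainder 1
⌊2/1⌋ = 2, remainder 0

[67; 2, 2, 3, 1, 2]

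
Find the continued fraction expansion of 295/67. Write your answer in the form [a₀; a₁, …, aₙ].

[4; 2, 2, 13]

295 = 4·67 + 27, so a_0 = 4
67 = 2·27 + 13, so a_1 = 2
27 = 2·13 + 1, so a_2 = 2
13 = 13·1 + 0, so a_3 = 13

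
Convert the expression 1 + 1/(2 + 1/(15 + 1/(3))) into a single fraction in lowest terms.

Start with 3.
15 + 1/(3/1) = 15 + 1/3 = 46/3
2 + 1/(46/3) = 2 + 3/46 = 95/46
1 + 1/(95/46) = 1 + 46/95 = 141/95

141/95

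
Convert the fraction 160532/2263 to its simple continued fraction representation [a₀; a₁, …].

160532 = 70·2263 + 2122, so a_0 = 70
2263 = 1·2122 + 141, so a_1 = 1
2122 = 15·141 + 7, so a_2 = 15
141 = 20·7 + 1, so a_3 = 20
7 = 7·1 + 0, so a_4 = 7

[70; 1, 15, 20, 7]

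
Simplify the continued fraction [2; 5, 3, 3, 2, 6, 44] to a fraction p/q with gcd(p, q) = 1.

75859/34662

Start with 44.
6 + 1/(44/1) = 6 + 1/44 = 265/44
2 + 1/(265/44) = 2 + 44/265 = 574/265
3 + 1/(574/265) = 3 + 265/574 = 1987/574
3 + 1/(1987/574) = 3 + 574/1987 = 6535/1987
5 + 1/(6535/1987) = 5 + 1987/6535 = 34662/6535
2 + 1/(34662/6535) = 2 + 6535/34662 = 75859/34662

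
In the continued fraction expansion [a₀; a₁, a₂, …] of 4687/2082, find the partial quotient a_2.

4687 ÷ 2082 → quotient 2, remainder 523
2082 ÷ 523 → quotient 3, remainder 513
523 ÷ 513 → quotient 1, remainder 10

1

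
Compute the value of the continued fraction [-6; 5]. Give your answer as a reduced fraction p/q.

Build up convergents one term at a time:
a_0 = -6: -6/1
a_1 = 5: -29/5

-29/5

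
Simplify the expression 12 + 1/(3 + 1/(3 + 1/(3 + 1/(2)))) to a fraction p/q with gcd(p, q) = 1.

Build up convergents one term at a time:
a_0 = 12: 12/1
a_1 = 3: 37/3
a_2 = 3: 123/10
a_3 = 3: 406/33
a_4 = 2: 935/76

935/76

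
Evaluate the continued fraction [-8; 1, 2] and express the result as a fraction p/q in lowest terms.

-22/3

a_0 = -8: -8/1
a_1 = 1: -7/1
a_2 = 2: -22/3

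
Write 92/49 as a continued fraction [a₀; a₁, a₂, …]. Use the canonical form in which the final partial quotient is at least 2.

Repeatedly divide and take the remainder:
⌊92/49⌋ = 1, remainder 43
⌊49/43⌋ = 1, remainder 6
⌊43/6⌋ = 7, remainder 1
⌊6/1⌋ = 6, remainder 0

[1; 1, 7, 6]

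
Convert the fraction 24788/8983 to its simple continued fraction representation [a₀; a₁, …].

24788 ÷ 8983 → quotient 2, remainder 6822
8983 ÷ 6822 → quotient 1, remainder 2161
6822 ÷ 2161 → quotient 3, remainder 339
2161 ÷ 339 → quotient 6, remainder 127
339 ÷ 127 → quotient 2, remainder 85
127 ÷ 85 → quotient 1, remainder 42
85 ÷ 42 → quotient 2, remainder 1
42 ÷ 1 → quotient 42, remainder 0

[2; 1, 3, 6, 2, 1, 2, 42]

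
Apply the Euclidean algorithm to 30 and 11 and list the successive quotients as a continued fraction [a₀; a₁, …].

[2; 1, 2, 1, 2]

30 ÷ 11 → quotient 2, remainder 8
11 ÷ 8 → quotient 1, remainder 3
8 ÷ 3 → quotient 2, remainder 2
3 ÷ 2 → quotient 1, remainder 1
2 ÷ 1 → quotient 2, remainder 0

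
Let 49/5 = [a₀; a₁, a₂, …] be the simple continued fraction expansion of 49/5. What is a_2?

Apply division with remainder until the remainder is 0:
49 ÷ 5 → quotient 9, remainder 4
5 ÷ 4 → quotient 1, remainder 1
4 ÷ 1 → quotient 4, remainder 0

4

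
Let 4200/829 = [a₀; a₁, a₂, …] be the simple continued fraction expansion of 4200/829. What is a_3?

4200 ÷ 829 → quotient 5, remainder 55
829 ÷ 55 → quotient 15, remainder 4
55 ÷ 4 → quotient 13, remainder 3
4 ÷ 3 → quotient 1, remainder 1

1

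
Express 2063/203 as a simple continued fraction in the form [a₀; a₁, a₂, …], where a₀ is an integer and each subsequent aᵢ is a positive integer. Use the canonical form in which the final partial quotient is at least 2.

[10; 6, 6, 1, 1, 2]

Repeatedly divide and take the remainder:
⌊2063/203⌋ = 10, remainder 33
⌊203/33⌋ = 6, remainder 5
⌊33/5⌋ = 6, remainder 3
⌊5/3⌋ = 1, remainder 2
⌊3/2⌋ = 1, remainder 1
⌊2/1⌋ = 2, remainder 0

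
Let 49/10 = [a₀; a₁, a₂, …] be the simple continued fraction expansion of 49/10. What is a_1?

Repeatedly divide and take the remainder:
⌊49/10⌋ = 4, remainder 9
⌊10/9⌋ = 1, remainder 1

1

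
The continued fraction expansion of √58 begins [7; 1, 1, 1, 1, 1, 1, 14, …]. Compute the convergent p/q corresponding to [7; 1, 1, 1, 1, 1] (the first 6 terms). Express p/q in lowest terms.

Build up convergents one term at a time:
a_0 = 7: 7/1
a_1 = 1: 8/1
a_2 = 1: 15/2
a_3 = 1: 23/3
a_4 = 1: 38/5
a_5 = 1: 61/8

61/8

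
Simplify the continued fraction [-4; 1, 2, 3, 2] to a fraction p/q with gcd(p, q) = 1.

-76/23

Start with 2.
3 + 1/(2/1) = 3 + 1/2 = 7/2
2 + 1/(7/2) = 2 + 2/7 = 16/7
1 + 1/(16/7) = 1 + 7/16 = 23/16
-4 + 1/(23/16) = -4 + 16/23 = -76/23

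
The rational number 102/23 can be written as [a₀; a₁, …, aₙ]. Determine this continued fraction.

⌊102/23⌋ = 4, remainder 10
⌊23/10⌋ = 2, remainder 3
⌊10/3⌋ = 3, remainder 1
⌊3/1⌋ = 3, remainder 0

[4; 2, 3, 3]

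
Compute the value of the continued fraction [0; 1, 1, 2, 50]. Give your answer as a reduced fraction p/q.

Start with 50.
2 + 1/(50/1) = 2 + 1/50 = 101/50
1 + 1/(101/50) = 1 + 50/101 = 151/101
1 + 1/(151/101) = 1 + 101/151 = 252/151
0 + 1/(252/151) = 0 + 151/252 = 151/252

151/252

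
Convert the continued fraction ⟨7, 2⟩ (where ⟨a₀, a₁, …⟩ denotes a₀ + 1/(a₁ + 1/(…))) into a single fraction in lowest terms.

Start with 2.
7 + 1/(2/1) = 7 + 1/2 = 15/2

15/2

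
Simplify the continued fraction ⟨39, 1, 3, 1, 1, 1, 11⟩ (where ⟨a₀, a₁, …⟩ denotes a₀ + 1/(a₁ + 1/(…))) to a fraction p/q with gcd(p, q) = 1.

Collapse the nested fraction from the inside out:
Start with 11.
1 + 1/(11/1) = 1 + 1/11 = 12/11
1 + 1/(12/11) = 1 + 11/12 = 23/12
1 + 1/(23/12) = 1 + 12/23 = 35/23
3 + 1/(35/23) = 3 + 23/35 = 128/35
1 + 1/(128/35) = 1 + 35/128 = 163/128
39 + 1/(163/128) = 39 + 128/163 = 6485/163

6485/163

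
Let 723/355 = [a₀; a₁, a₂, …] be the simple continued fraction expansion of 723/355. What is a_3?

4

Run the Euclidean algorithm, recording each quotient:
723 = 2·355 + 13, so a_0 = 2
355 = 27·13 + 4, so a_1 = 27
13 = 3·4 + 1, so a_2 = 3
4 = 4·1 + 0, so a_3 = 4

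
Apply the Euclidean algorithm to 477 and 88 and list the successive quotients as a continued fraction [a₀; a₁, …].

[5; 2, 2, 1, 1, 1, 4]

477 ÷ 88 → quotient 5, remainder 37
88 ÷ 37 → quotient 2, remainder 14
37 ÷ 14 → quotient 2, remainder 9
14 ÷ 9 → quotient 1, remainder 5
9 ÷ 5 → quotient 1, remainder 4
5 ÷ 4 → quotient 1, remainder 1
4 ÷ 1 → quotient 4, remainder 0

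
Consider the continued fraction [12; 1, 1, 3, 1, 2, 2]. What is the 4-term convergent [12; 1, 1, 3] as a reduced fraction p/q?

88/7

a_0 = 12: 12/1
a_1 = 1: 13/1
a_2 = 1: 25/2
a_3 = 3: 88/7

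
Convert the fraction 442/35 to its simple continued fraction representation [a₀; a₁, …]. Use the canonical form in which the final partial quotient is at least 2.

⌊442/35⌋ = 12, remainder 22
⌊35/22⌋ = 1, remainder 13
⌊22/13⌋ = 1, remainder 9
⌊13/9⌋ = 1, remainder 4
⌊9/4⌋ = 2, remainder 1
⌊4/1⌋ = 4, remainder 0

[12; 1, 1, 1, 2, 4]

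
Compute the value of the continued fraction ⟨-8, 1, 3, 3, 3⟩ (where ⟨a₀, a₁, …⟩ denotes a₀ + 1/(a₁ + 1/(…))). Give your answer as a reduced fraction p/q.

Start with 3.
3 + 1/(3/1) = 3 + 1/3 = 10/3
3 + 1/(10/3) = 3 + 3/10 = 33/10
1 + 1/(33/10) = 1 + 10/33 = 43/33
-8 + 1/(43/33) = -8 + 33/43 = -311/43

-311/43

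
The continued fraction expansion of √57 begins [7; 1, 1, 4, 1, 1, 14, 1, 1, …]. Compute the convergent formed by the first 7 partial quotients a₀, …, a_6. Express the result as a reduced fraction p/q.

Start with 14.
1 + 1/(14/1) = 1 + 1/14 = 15/14
1 + 1/(15/14) = 1 + 14/15 = 29/15
4 + 1/(29/15) = 4 + 15/29 = 131/29
1 + 1/(131/29) = 1 + 29/131 = 160/131
1 + 1/(160/131) = 1 + 131/160 = 291/160
7 + 1/(291/160) = 7 + 160/291 = 2197/291

2197/291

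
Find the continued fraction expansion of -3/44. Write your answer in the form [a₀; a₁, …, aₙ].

⌊-3/44⌋ = -1, remainder 41
⌊44/41⌋ = 1, remainder 3
⌊41/3⌋ = 13, remainder 2
⌊3/2⌋ = 1, remainder 1
⌊2/1⌋ = 2, remainder 0

[-1; 1, 13, 1, 2]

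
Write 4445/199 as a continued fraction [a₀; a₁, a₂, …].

[22; 2, 1, 32, 2]

Repeatedly divide and take the remainder:
4445 = 22·199 + 67, so a_0 = 22
199 = 2·67 + 65, so a_1 = 2
67 = 1·65 + 2, so a_2 = 1
65 = 32·2 + 1, so a_3 = 32
2 = 2·1 + 0, so a_4 = 2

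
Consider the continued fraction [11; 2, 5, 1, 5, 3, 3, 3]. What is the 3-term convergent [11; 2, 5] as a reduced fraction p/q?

126/11

a_0 = 11: 11/1
a_1 = 2: 23/2
a_2 = 5: 126/11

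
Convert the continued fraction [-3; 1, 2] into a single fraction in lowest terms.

Compute successive convergents:
a_0 = -3: -3/1
a_1 = 1: -2/1
a_2 = 2: -7/3

-7/3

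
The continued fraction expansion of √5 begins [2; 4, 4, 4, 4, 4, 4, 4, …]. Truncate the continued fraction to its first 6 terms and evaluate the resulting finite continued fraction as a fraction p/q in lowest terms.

2889/1292

a_0 = 2: 2/1
a_1 = 4: 9/4
a_2 = 4: 38/17
a_3 = 4: 161/72
a_4 = 4: 682/305
a_5 = 4: 2889/1292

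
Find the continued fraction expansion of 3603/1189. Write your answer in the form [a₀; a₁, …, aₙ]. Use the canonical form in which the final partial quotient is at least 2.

3603 = 3·1189 + 36, so a_0 = 3
1189 = 33·36 + 1, so a_1 = 33
36 = 36·1 + 0, so a_2 = 36

[3; 33, 36]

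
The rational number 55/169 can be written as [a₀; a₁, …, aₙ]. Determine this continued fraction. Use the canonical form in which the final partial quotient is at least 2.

[0; 3, 13, 1, 3]

Repeatedly divide and take the remainder:
55 ÷ 169 → quotient 0, remainder 55
169 ÷ 55 → quotient 3, remainder 4
55 ÷ 4 → quotient 13, remainder 3
4 ÷ 3 → quotient 1, remainder 1
3 ÷ 1 → quotient 3, remainder 0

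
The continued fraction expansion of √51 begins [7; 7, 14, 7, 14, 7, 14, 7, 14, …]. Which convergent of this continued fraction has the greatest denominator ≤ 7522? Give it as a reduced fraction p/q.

4999/700

List convergents until the denominator exceeds the bound:
a_0 = 7: 7/1  (≤ bound)
a_1 = 7: 50/7  (≤ bound)
a_2 = 14: 707/99  (≤ bound)
a_3 = 7: 4999/700  (≤ bound)
a_4 = 14: 70693/9899  (> 7522, stop)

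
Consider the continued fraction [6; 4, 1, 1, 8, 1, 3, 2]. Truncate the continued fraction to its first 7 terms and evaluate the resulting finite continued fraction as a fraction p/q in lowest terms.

Compute successive convergents:
a_0 = 6: 6/1
a_1 = 4: 25/4
a_2 = 1: 31/5
a_3 = 1: 56/9
a_4 = 8: 479/77
a_5 = 1: 535/86
a_6 = 3: 2084/335

2084/335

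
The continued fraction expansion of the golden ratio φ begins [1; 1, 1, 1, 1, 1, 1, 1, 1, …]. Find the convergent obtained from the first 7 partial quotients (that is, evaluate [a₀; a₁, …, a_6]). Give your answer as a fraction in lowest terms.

21/13

Start with 1.
1 + 1/(1/1) = 1 + 1/1 = 2/1
1 + 1/(2/1) = 1 + 1/2 = 3/2
1 + 1/(3/2) = 1 + 2/3 = 5/3
1 + 1/(5/3) = 1 + 3/5 = 8/5
1 + 1/(8/5) = 1 + 5/8 = 13/8
1 + 1/(13/8) = 1 + 8/13 = 21/13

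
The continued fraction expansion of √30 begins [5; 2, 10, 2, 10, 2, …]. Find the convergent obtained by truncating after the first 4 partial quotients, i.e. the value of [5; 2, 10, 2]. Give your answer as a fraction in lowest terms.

Work from the innermost term outward:
Start with 2.
10 + 1/(2/1) = 10 + 1/2 = 21/2
2 + 1/(21/2) = 2 + 2/21 = 44/21
5 + 1/(44/21) = 5 + 21/44 = 241/44

241/44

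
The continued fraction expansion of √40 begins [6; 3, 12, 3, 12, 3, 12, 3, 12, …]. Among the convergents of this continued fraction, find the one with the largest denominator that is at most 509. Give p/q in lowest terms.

a_0 = 6: 6/1  (≤ bound)
a_1 = 3: 19/3  (≤ bound)
a_2 = 12: 234/37  (≤ bound)
a_3 = 3: 721/114  (≤ bound)
a_4 = 12: 8886/1405  (> 509, stop)

721/114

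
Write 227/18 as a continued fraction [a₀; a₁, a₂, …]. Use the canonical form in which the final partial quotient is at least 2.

227 = 12·18 + 11, so a_0 = 12
18 = 1·11 + 7, so a_1 = 1
11 = 1·7 + 4, so a_2 = 1
7 = 1·4 + 3, so a_3 = 1
4 = 1·3 + 1, so a_4 = 1
3 = 3·1 + 0, so a_5 = 3

[12; 1, 1, 1, 1, 3]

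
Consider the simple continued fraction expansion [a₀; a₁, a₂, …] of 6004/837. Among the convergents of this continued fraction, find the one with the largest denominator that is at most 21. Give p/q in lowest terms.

List convergents until the denominator exceeds the bound:
a_0 = 7: 7/1  (≤ bound)
a_1 = 5: 36/5  (≤ bound)
a_2 = 1: 43/6  (≤ bound)
a_3 = 3: 165/23  (> 21, stop)

43/6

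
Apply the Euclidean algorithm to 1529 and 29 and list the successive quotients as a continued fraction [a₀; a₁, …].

[52; 1, 2, 1, 1, 1, 2]

⌊1529/29⌋ = 52, remainder 21
⌊29/21⌋ = 1, remainder 8
⌊21/8⌋ = 2, remainder 5
⌊8/5⌋ = 1, remainder 3
⌊5/3⌋ = 1, remainder 2
⌊3/2⌋ = 1, remainder 1
⌊2/1⌋ = 2, remainder 0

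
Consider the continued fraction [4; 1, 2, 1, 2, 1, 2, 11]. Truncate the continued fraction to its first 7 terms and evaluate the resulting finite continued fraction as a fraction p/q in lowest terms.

194/41

Build up convergents one term at a time:
a_0 = 4: 4/1
a_1 = 1: 5/1
a_2 = 2: 14/3
a_3 = 1: 19/4
a_4 = 2: 52/11
a_5 = 1: 71/15
a_6 = 2: 194/41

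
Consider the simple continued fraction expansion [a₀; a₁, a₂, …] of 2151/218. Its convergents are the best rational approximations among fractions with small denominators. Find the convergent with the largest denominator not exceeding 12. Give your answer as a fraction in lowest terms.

a_0 = 9: 9/1  (≤ bound)
a_1 = 1: 10/1  (≤ bound)
a_2 = 6: 69/7  (≤ bound)
a_3 = 1: 79/8  (≤ bound)
a_4 = 1: 148/15  (> 12, stop)

79/8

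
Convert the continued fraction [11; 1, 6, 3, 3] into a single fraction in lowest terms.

Starting at the tail and folding back:
Start with 3.
3 + 1/(3/1) = 3 + 1/3 = 10/3
6 + 1/(10/3) = 6 + 3/10 = 63/10
1 + 1/(63/10) = 1 + 10/63 = 73/63
11 + 1/(73/63) = 11 + 63/73 = 866/73

866/73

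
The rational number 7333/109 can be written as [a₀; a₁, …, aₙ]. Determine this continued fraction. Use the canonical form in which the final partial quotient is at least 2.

[67; 3, 1, 1, 1, 2, 1, 2]

Run the Euclidean algorithm, recording each quotient:
7333 ÷ 109 → quotient 67, remainder 30
109 ÷ 30 → quotient 3, remainder 19
30 ÷ 19 → quotient 1, remainder 11
19 ÷ 11 → quotient 1, remainder 8
11 ÷ 8 → quotient 1, remainder 3
8 ÷ 3 → quotient 2, remainder 2
3 ÷ 2 → quotient 1, remainder 1
2 ÷ 1 → quotient 2, remainder 0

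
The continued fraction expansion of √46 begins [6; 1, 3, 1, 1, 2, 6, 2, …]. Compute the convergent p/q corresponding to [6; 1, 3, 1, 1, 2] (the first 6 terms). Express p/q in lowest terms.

156/23

a_0 = 6: 6/1
a_1 = 1: 7/1
a_2 = 3: 27/4
a_3 = 1: 34/5
a_4 = 1: 61/9
a_5 = 2: 156/23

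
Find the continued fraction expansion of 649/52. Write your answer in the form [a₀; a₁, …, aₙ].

Run the Euclidean algorithm, recording each quotient:
⌊649/52⌋ = 12, remainder 25
⌊52/25⌋ = 2, remainder 2
⌊25/2⌋ = 12, remainder 1
⌊2/1⌋ = 2, remainder 0

[12; 2, 12, 2]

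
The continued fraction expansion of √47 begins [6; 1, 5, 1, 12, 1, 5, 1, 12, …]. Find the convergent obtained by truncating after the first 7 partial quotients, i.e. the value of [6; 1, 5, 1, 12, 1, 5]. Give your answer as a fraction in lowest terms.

3942/575

Start with 5.
1 + 1/(5/1) = 1 + 1/5 = 6/5
12 + 1/(6/5) = 12 + 5/6 = 77/6
1 + 1/(77/6) = 1 + 6/77 = 83/77
5 + 1/(83/77) = 5 + 77/83 = 492/83
1 + 1/(492/83) = 1 + 83/492 = 575/492
6 + 1/(575/492) = 6 + 492/575 = 3942/575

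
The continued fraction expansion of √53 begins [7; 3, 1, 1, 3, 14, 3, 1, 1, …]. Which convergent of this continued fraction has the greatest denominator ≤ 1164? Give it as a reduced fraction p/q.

7979/1096

a_0 = 7: 7/1  (≤ bound)
a_1 = 3: 22/3  (≤ bound)
a_2 = 1: 29/4  (≤ bound)
a_3 = 1: 51/7  (≤ bound)
a_4 = 3: 182/25  (≤ bound)
a_5 = 14: 2599/357  (≤ bound)
a_6 = 3: 7979/1096  (≤ bound)
a_7 = 1: 10578/1453  (> 1164, stop)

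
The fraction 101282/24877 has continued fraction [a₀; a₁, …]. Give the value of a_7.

2

101282 = 4·24877 + 1774, so a_0 = 4
24877 = 14·1774 + 41, so a_1 = 14
1774 = 43·41 + 11, so a_2 = 43
41 = 3·11 + 8, so a_3 = 3
11 = 1·8 + 3, so a_4 = 1
8 = 2·3 + 2, so a_5 = 2
3 = 1·2 + 1, so a_6 = 1
2 = 2·1 + 0, so a_7 = 2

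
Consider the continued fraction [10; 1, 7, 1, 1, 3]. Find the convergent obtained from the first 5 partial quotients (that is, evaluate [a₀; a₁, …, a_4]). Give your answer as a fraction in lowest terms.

185/17

a_0 = 10: 10/1
a_1 = 1: 11/1
a_2 = 7: 87/8
a_3 = 1: 98/9
a_4 = 1: 185/17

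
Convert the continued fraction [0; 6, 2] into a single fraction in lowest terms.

2/13

Start with 2.
6 + 1/(2/1) = 6 + 1/2 = 13/2
0 + 1/(13/2) = 0 + 2/13 = 2/13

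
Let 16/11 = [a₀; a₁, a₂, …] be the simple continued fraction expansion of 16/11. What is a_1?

16 ÷ 11 → quotient 1, remainder 5
11 ÷ 5 → quotient 2, remainder 1

2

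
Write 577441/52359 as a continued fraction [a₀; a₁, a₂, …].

[11; 35, 10, 1, 2, 1, 3, 9]

⌊577441/52359⌋ = 11, remainder 1492
⌊52359/1492⌋ = 35, remainder 139
⌊1492/139⌋ = 10, remainder 102
⌊139/102⌋ = 1, remainder 37
⌊102/37⌋ = 2, remainder 28
⌊37/28⌋ = 1, remainder 9
⌊28/9⌋ = 3, remainder 1
⌊9/1⌋ = 9, remainder 0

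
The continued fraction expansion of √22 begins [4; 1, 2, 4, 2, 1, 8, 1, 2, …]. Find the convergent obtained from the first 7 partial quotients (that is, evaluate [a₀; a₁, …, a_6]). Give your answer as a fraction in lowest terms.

a_0 = 4: 4/1
a_1 = 1: 5/1
a_2 = 2: 14/3
a_3 = 4: 61/13
a_4 = 2: 136/29
a_5 = 1: 197/42
a_6 = 8: 1712/365

1712/365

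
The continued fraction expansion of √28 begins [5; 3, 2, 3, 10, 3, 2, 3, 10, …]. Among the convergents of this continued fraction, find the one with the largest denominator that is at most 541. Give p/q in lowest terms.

1307/247

List convergents until the denominator exceeds the bound:
a_0 = 5: 5/1  (≤ bound)
a_1 = 3: 16/3  (≤ bound)
a_2 = 2: 37/7  (≤ bound)
a_3 = 3: 127/24  (≤ bound)
a_4 = 10: 1307/247  (≤ bound)
a_5 = 3: 4048/765  (> 541, stop)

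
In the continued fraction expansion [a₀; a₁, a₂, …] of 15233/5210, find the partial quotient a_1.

⌊15233/5210⌋ = 2, remainder 4813
⌊5210/4813⌋ = 1, remainder 397

1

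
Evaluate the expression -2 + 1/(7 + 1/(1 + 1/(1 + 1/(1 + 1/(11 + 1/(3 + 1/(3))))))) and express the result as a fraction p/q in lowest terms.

a_0 = -2: -2/1
a_1 = 7: -13/7
a_2 = 1: -15/8
a_3 = 1: -28/15
a_4 = 1: -43/23
a_5 = 11: -501/268
a_6 = 3: -1546/827
a_7 = 3: -5139/2749

-5139/2749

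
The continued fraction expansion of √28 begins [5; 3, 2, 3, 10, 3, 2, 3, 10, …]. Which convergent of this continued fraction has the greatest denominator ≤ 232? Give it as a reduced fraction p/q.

127/24

List convergents until the denominator exceeds the bound:
a_0 = 5: 5/1  (≤ bound)
a_1 = 3: 16/3  (≤ bound)
a_2 = 2: 37/7  (≤ bound)
a_3 = 3: 127/24  (≤ bound)
a_4 = 10: 1307/247  (> 232, stop)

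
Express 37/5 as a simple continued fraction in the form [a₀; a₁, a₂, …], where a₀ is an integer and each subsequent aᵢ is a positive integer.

Run the Euclidean algorithm, recording each quotient:
37 ÷ 5 → quotient 7, remainder 2
5 ÷ 2 → quotient 2, remainder 1
2 ÷ 1 → quotient 2, remainder 0

[7; 2, 2]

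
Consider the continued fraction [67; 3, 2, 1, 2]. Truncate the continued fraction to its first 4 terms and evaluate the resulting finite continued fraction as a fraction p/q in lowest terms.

673/10

Start with 1.
2 + 1/(1/1) = 2 + 1/1 = 3/1
3 + 1/(3/1) = 3 + 1/3 = 10/3
67 + 1/(10/3) = 67 + 3/10 = 673/10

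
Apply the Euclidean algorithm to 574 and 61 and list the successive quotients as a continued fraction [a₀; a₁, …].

[9; 2, 2, 3, 1, 2]

Run the Euclidean algorithm, recording each quotient:
⌊574/61⌋ = 9, remainder 25
⌊61/25⌋ = 2, remainder 11
⌊25/11⌋ = 2, remainder 3
⌊11/3⌋ = 3, remainder 2
⌊3/2⌋ = 1, remainder 1
⌊2/1⌋ = 2, remainder 0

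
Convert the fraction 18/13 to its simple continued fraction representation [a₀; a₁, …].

Run the Euclidean algorithm, recording each quotient:
18 ÷ 13 → quotient 1, remainder 5
13 ÷ 5 → quotient 2, remainder 3
5 ÷ 3 → quotient 1, remainder 2
3 ÷ 2 → quotient 1, remainder 1
2 ÷ 1 → quotient 2, remainder 0

[1; 2, 1, 1, 2]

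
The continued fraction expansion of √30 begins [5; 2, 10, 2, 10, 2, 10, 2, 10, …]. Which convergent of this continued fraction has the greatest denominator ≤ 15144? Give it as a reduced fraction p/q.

a_0 = 5: 5/1  (≤ bound)
a_1 = 2: 11/2  (≤ bound)
a_2 = 10: 115/21  (≤ bound)
a_3 = 2: 241/44  (≤ bound)
a_4 = 10: 2525/461  (≤ bound)
a_5 = 2: 5291/966  (≤ bound)
a_6 = 10: 55435/10121  (≤ bound)
a_7 = 2: 116161/21208  (> 15144, stop)

55435/10121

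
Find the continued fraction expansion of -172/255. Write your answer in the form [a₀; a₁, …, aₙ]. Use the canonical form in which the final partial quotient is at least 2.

[-1; 3, 13, 1, 5]

-172 ÷ 255 → quotient -1, remainder 83
255 ÷ 83 → quotient 3, remainder 6
83 ÷ 6 → quotient 13, remainder 5
6 ÷ 5 → quotient 1, remainder 1
5 ÷ 1 → quotient 5, remainder 0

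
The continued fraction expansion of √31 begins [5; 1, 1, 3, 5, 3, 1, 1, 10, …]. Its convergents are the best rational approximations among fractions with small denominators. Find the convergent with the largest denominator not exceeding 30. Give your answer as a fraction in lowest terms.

a_0 = 5: 5/1  (≤ bound)
a_1 = 1: 6/1  (≤ bound)
a_2 = 1: 11/2  (≤ bound)
a_3 = 3: 39/7  (≤ bound)
a_4 = 5: 206/37  (> 30, stop)

39/7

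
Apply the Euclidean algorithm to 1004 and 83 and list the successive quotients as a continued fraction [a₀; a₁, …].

1004 = 12·83 + 8, so a_0 = 12
83 = 10·8 + 3, so a_1 = 10
8 = 2·3 + 2, so a_2 = 2
3 = 1·2 + 1, so a_3 = 1
2 = 2·1 + 0, so a_4 = 2

[12; 10, 2, 1, 2]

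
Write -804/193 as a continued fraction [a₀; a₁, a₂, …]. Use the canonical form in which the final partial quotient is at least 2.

-804 ÷ 193 → quotient -5, remainder 161
193 ÷ 161 → quotient 1, remainder 32
161 ÷ 32 → quotient 5, remainder 1
32 ÷ 1 → quotient 32, remainder 0

[-5; 1, 5, 32]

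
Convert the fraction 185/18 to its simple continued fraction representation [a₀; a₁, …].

[10; 3, 1, 1, 2]

Apply division with remainder until the remainder is 0:
185 = 10·18 + 5, so a_0 = 10
18 = 3·5 + 3, so a_1 = 3
5 = 1·3 + 2, so a_2 = 1
3 = 1·2 + 1, so a_3 = 1
2 = 2·1 + 0, so a_4 = 2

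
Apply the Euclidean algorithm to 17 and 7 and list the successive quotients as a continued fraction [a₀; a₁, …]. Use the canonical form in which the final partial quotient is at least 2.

Run the Euclidean algorithm, recording each quotient:
17 = 2·7 + 3, so a_0 = 2
7 = 2·3 + 1, so a_1 = 2
3 = 3·1 + 0, so a_2 = 3

[2; 2, 3]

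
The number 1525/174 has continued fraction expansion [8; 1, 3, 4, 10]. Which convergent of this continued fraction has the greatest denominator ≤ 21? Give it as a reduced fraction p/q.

149/17

List convergents until the denominator exceeds the bound:
a_0 = 8: 8/1  (≤ bound)
a_1 = 1: 9/1  (≤ bound)
a_2 = 3: 35/4  (≤ bound)
a_3 = 4: 149/17  (≤ bound)
a_4 = 10: 1525/174  (> 21, stop)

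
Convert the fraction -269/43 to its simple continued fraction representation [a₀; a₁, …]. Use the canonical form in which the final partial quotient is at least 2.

Run the Euclidean algorithm, recording each quotient:
-269 ÷ 43 → quotient -7, remainder 32
43 ÷ 32 → quotient 1, remainder 11
32 ÷ 11 → quotient 2, remainder 10
11 ÷ 10 → quotient 1, remainder 1
10 ÷ 1 → quotient 10, remainder 0

[-7; 1, 2, 1, 10]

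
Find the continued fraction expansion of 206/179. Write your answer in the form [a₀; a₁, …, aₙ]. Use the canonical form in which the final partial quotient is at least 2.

[1; 6, 1, 1, 1, 2, 3]

Repeatedly divide and take the remainder:
⌊206/179⌋ = 1, remainder 27
⌊179/27⌋ = 6, remainder 17
⌊27/17⌋ = 1, remainder 10
⌊17/10⌋ = 1, remainder 7
⌊10/7⌋ = 1, remainder 3
⌊7/3⌋ = 2, remainder 1
⌊3/1⌋ = 3, remainder 0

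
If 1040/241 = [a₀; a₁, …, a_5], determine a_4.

5

⌊1040/241⌋ = 4, remainder 76
⌊241/76⌋ = 3, remainder 13
⌊76/13⌋ = 5, remainder 11
⌊13/11⌋ = 1, remainder 2
⌊11/2⌋ = 5, remainder 1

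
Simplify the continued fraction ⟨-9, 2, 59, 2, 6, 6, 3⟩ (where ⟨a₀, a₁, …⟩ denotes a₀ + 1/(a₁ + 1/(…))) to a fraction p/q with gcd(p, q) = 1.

-258025/30341

Start with 3.
6 + 1/(3/1) = 6 + 1/3 = 19/3
6 + 1/(19/3) = 6 + 3/19 = 117/19
2 + 1/(117/19) = 2 + 19/117 = 253/117
59 + 1/(253/117) = 59 + 117/253 = 15044/253
2 + 1/(15044/253) = 2 + 253/15044 = 30341/15044
-9 + 1/(30341/15044) = -9 + 15044/30341 = -258025/30341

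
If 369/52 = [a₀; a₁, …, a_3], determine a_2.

Run the Euclidean algorithm, recording each quotient:
369 = 7·52 + 5, so a_0 = 7
52 = 10·5 + 2, so a_1 = 10
5 = 2·2 + 1, so a_2 = 2

2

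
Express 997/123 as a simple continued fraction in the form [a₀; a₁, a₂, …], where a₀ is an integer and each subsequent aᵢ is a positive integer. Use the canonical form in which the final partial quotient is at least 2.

997 = 8·123 + 13, so a_0 = 8
123 = 9·13 + 6, so a_1 = 9
13 = 2·6 + 1, so a_2 = 2
6 = 6·1 + 0, so a_3 = 6

[8; 9, 2, 6]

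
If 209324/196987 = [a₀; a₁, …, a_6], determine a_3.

209324 ÷ 196987 → quotient 1, remainder 12337
196987 ÷ 12337 → quotient 15, remainder 11932
12337 ÷ 11932 → quotient 1, remainder 405
11932 ÷ 405 → quotient 29, remainder 187

29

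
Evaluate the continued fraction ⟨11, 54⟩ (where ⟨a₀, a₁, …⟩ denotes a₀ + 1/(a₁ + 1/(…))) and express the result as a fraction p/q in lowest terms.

595/54

a_0 = 11: 11/1
a_1 = 54: 595/54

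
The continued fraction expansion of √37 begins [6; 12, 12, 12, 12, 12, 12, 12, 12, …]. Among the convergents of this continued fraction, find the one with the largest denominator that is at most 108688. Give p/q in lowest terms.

128766/21169

a_0 = 6: 6/1  (≤ bound)
a_1 = 12: 73/12  (≤ bound)
a_2 = 12: 882/145  (≤ bound)
a_3 = 12: 10657/1752  (≤ bound)
a_4 = 12: 128766/21169  (≤ bound)
a_5 = 12: 1555849/255780  (> 108688, stop)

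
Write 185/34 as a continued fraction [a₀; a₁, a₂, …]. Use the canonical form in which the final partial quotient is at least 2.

[5; 2, 3, 1, 3]

185 = 5·34 + 15, so a_0 = 5
34 = 2·15 + 4, so a_1 = 2
15 = 3·4 + 3, so a_2 = 3
4 = 1·3 + 1, so a_3 = 1
3 = 3·1 + 0, so a_4 = 3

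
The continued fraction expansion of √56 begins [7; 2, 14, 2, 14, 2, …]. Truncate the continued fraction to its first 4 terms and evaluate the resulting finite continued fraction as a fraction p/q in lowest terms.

449/60

a_0 = 7: 7/1
a_1 = 2: 15/2
a_2 = 14: 217/29
a_3 = 2: 449/60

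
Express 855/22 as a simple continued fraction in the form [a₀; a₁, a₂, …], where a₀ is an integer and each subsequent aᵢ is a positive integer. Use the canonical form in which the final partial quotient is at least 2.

855 ÷ 22 → quotient 38, remainder 19
22 ÷ 19 → quotient 1, remainder 3
19 ÷ 3 → quotient 6, remainder 1
3 ÷ 1 → quotient 3, remainder 0

[38; 1, 6, 3]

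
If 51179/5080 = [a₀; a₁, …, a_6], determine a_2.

2

51179 = 10·5080 + 379, so a_0 = 10
5080 = 13·379 + 153, so a_1 = 13
379 = 2·153 + 73, so a_2 = 2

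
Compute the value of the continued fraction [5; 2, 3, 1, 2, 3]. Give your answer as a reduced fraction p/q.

a_0 = 5: 5/1
a_1 = 2: 11/2
a_2 = 3: 38/7
a_3 = 1: 49/9
a_4 = 2: 136/25
a_5 = 3: 457/84

457/84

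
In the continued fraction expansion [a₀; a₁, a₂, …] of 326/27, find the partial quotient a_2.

2

326 ÷ 27 → quotient 12, remainder 2
27 ÷ 2 → quotient 13, remainder 1
2 ÷ 1 → quotient 2, remainder 0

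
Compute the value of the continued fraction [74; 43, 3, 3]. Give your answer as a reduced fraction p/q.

32052/433

Use the convergent recurrence hₖ = aₖ·hₖ₋₁ + hₖ₋₂ (and likewise for the denominators kₖ):
a_0 = 74: 74/1
a_1 = 43: 3183/43
a_2 = 3: 9623/130
a_3 = 3: 32052/433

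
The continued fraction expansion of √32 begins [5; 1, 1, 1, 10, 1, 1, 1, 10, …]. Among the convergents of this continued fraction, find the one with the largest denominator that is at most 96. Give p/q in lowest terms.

a_0 = 5: 5/1  (≤ bound)
a_1 = 1: 6/1  (≤ bound)
a_2 = 1: 11/2  (≤ bound)
a_3 = 1: 17/3  (≤ bound)
a_4 = 10: 181/32  (≤ bound)
a_5 = 1: 198/35  (≤ bound)
a_6 = 1: 379/67  (≤ bound)
a_7 = 1: 577/102  (> 96, stop)

379/67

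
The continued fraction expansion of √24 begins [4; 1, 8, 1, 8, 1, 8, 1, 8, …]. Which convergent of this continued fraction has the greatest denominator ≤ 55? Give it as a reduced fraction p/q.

49/10

List convergents until the denominator exceeds the bound:
a_0 = 4: 4/1  (≤ bound)
a_1 = 1: 5/1  (≤ bound)
a_2 = 8: 44/9  (≤ bound)
a_3 = 1: 49/10  (≤ bound)
a_4 = 8: 436/89  (> 55, stop)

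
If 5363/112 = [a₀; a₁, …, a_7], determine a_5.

5363 = 47·112 + 99, so a_0 = 47
112 = 1·99 + 13, so a_1 = 1
99 = 7·13 + 8, so a_2 = 7
13 = 1·8 + 5, so a_3 = 1
8 = 1·5 + 3, so a_4 = 1
5 = 1·3 + 2, so a_5 = 1

1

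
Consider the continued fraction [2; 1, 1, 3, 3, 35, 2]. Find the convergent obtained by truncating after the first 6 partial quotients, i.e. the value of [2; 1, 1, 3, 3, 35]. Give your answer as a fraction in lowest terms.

2083/812

Build up convergents one term at a time:
a_0 = 2: 2/1
a_1 = 1: 3/1
a_2 = 1: 5/2
a_3 = 3: 18/7
a_4 = 3: 59/23
a_5 = 35: 2083/812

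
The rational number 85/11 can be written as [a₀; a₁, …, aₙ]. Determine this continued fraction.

[7; 1, 2, 1, 2]

85 ÷ 11 → quotient 7, remainder 8
11 ÷ 8 → quotient 1, remainder 3
8 ÷ 3 → quotient 2, remainder 2
3 ÷ 2 → quotient 1, remainder 1
2 ÷ 1 → quotient 2, remainder 0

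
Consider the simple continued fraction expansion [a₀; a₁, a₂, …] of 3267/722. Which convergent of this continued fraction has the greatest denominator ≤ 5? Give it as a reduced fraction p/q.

9/2

a_0 = 4: 4/1  (≤ bound)
a_1 = 1: 5/1  (≤ bound)
a_2 = 1: 9/2  (≤ bound)
a_3 = 9: 86/19  (> 5, stop)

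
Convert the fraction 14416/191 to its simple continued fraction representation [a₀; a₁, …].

Apply division with remainder until the remainder is 0:
⌊14416/191⌋ = 75, remainder 91
⌊191/91⌋ = 2, remainder 9
⌊91/9⌋ = 10, remainder 1
⌊9/1⌋ = 9, remainder 0

[75; 2, 10, 9]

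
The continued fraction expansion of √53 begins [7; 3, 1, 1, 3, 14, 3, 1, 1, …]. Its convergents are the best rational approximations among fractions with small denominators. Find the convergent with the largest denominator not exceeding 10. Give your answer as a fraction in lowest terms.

51/7

a_0 = 7: 7/1  (≤ bound)
a_1 = 3: 22/3  (≤ bound)
a_2 = 1: 29/4  (≤ bound)
a_3 = 1: 51/7  (≤ bound)
a_4 = 3: 182/25  (> 10, stop)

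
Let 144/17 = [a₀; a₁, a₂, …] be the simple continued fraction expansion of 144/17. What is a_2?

8

⌊144/17⌋ = 8, remainder 8
⌊17/8⌋ = 2, remainder 1
⌊8/1⌋ = 8, remainder 0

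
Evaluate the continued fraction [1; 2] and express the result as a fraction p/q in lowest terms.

3/2

Collapse the nested fraction from the inside out:
Start with 2.
1 + 1/(2/1) = 1 + 1/2 = 3/2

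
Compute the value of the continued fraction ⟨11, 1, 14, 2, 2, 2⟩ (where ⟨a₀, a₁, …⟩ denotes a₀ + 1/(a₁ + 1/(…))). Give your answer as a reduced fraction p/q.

Build up convergents one term at a time:
a_0 = 11: 11/1
a_1 = 1: 12/1
a_2 = 14: 179/15
a_3 = 2: 370/31
a_4 = 2: 919/77
a_5 = 2: 2208/185

2208/185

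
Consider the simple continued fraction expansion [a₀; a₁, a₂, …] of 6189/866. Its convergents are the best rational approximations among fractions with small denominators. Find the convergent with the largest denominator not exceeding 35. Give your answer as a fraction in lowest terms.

243/34

List convergents until the denominator exceeds the bound:
a_0 = 7: 7/1  (≤ bound)
a_1 = 6: 43/6  (≤ bound)
a_2 = 1: 50/7  (≤ bound)
a_3 = 4: 243/34  (≤ bound)
a_4 = 1: 293/41  (> 35, stop)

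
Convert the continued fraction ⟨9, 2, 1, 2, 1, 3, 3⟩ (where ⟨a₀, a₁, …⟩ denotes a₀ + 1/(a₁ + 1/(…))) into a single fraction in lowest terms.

Starting at the tail and folding back:
Start with 3.
3 + 1/(3/1) = 3 + 1/3 = 10/3
1 + 1/(10/3) = 1 + 3/10 = 13/10
2 + 1/(13/10) = 2 + 10/13 = 36/13
1 + 1/(36/13) = 1 + 13/36 = 49/36
2 + 1/(49/36) = 2 + 36/49 = 134/49
9 + 1/(134/49) = 9 + 49/134 = 1255/134

1255/134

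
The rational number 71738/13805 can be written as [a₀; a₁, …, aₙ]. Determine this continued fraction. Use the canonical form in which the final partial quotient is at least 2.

Repeatedly divide and take the remainder:
71738 ÷ 13805 → quotient 5, remainder 2713
13805 ÷ 2713 → quotient 5, remainder 240
2713 ÷ 240 → quotient 11, remainder 73
240 ÷ 73 → quotient 3, remainder 21
73 ÷ 21 → quotient 3, remainder 10
21 ÷ 10 → quotient 2, remainder 1
10 ÷ 1 → quotient 10, remainder 0

[5; 5, 11, 3, 3, 2, 10]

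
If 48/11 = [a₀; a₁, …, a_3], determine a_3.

3

48 = 4·11 + 4, so a_0 = 4
11 = 2·4 + 3, so a_1 = 2
4 = 1·3 + 1, so a_2 = 1
3 = 3·1 + 0, so a_3 = 3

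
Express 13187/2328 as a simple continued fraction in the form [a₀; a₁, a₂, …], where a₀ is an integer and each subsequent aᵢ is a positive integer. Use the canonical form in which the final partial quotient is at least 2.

[5; 1, 1, 1, 51, 15]

Apply division with remainder until the remainder is 0:
13187 ÷ 2328 → quotient 5, remainder 1547
2328 ÷ 1547 → quotient 1, remainder 781
1547 ÷ 781 → quotient 1, remainder 766
781 ÷ 766 → quotient 1, remainder 15
766 ÷ 15 → quotient 51, remainder 1
15 ÷ 1 → quotient 15, remainder 0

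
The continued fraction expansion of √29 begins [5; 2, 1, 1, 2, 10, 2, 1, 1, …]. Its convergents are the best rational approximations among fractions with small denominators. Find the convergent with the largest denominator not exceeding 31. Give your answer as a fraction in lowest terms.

70/13

a_0 = 5: 5/1  (≤ bound)
a_1 = 2: 11/2  (≤ bound)
a_2 = 1: 16/3  (≤ bound)
a_3 = 1: 27/5  (≤ bound)
a_4 = 2: 70/13  (≤ bound)
a_5 = 10: 727/135  (> 31, stop)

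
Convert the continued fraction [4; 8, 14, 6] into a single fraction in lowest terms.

2829/686

Start with 6.
14 + 1/(6/1) = 14 + 1/6 = 85/6
8 + 1/(85/6) = 8 + 6/85 = 686/85
4 + 1/(686/85) = 4 + 85/686 = 2829/686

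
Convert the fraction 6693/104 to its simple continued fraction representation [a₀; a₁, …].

[64; 2, 1, 4, 3, 2]

Apply division with remainder until the remainder is 0:
6693 ÷ 104 → quotient 64, remainder 37
104 ÷ 37 → quotient 2, remainder 30
37 ÷ 30 → quotient 1, remainder 7
30 ÷ 7 → quotient 4, remainder 2
7 ÷ 2 → quotient 3, remainder 1
2 ÷ 1 → quotient 2, remainder 0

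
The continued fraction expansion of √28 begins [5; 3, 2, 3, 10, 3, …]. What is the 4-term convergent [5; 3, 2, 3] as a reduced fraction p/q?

127/24

Collapse the nested fraction from the inside out:
Start with 3.
2 + 1/(3/1) = 2 + 1/3 = 7/3
3 + 1/(7/3) = 3 + 3/7 = 24/7
5 + 1/(24/7) = 5 + 7/24 = 127/24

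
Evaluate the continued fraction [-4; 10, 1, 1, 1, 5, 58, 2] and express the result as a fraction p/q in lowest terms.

a_0 = -4: -4/1
a_1 = 10: -39/10
a_2 = 1: -43/11
a_3 = 1: -82/21
a_4 = 1: -125/32
a_5 = 5: -707/181
a_6 = 58: -41131/10530
a_7 = 2: -82969/21241

-82969/21241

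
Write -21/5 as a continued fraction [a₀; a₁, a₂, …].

Apply division with remainder until the remainder is 0:
-21 ÷ 5 → quotient -5, remainder 4
5 ÷ 4 → quotient 1, remainder 1
4 ÷ 1 → quotient 4, remainder 0

[-5; 1, 4]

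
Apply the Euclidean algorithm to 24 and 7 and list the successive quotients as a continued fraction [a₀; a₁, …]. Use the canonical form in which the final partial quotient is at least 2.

Run the Euclidean algorithm, recording each quotient:
⌊24/7⌋ = 3, remainder 3
⌊7/3⌋ = 2, remainder 1
⌊3/1⌋ = 3, remainder 0

[3; 2, 3]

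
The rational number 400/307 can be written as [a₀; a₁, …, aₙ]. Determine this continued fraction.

[1; 3, 3, 3, 9]

400 = 1·307 + 93, so a_0 = 1
307 = 3·93 + 28, so a_1 = 3
93 = 3·28 + 9, so a_2 = 3
28 = 3·9 + 1, so a_3 = 3
9 = 9·1 + 0, so a_4 = 9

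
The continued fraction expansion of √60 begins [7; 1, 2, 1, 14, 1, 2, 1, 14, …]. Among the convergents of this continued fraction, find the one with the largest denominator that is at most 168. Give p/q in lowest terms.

488/63

List convergents until the denominator exceeds the bound:
a_0 = 7: 7/1  (≤ bound)
a_1 = 1: 8/1  (≤ bound)
a_2 = 2: 23/3  (≤ bound)
a_3 = 1: 31/4  (≤ bound)
a_4 = 14: 457/59  (≤ bound)
a_5 = 1: 488/63  (≤ bound)
a_6 = 2: 1433/185  (> 168, stop)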